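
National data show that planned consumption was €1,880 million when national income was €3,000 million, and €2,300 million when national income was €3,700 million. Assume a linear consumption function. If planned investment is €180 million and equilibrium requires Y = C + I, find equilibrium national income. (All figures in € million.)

Y = 650

MPC = (2300 − 1880)/(3700 − 3000) = 420/700 = 0.6
a = 1880 − 0.6(3000) = 80
Equilibrium: Y = 80 + 0.6Y + 180
0.4Y = 260, so Y = 260/0.4 = 650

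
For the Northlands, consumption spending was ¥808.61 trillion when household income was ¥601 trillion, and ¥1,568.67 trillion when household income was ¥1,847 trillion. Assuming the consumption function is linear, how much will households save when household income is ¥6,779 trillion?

MPC = (1568.67 − 808.61)/(1847 − 601) = 760.06/1246 = 0.61
a = 808.61 − 0.61(601) = 808.61 − 366.61 = 442
C = 442 + 0.61(6779) = 4577.19
S = 6779 − 4577.19 = 2201.81

S = 2201.81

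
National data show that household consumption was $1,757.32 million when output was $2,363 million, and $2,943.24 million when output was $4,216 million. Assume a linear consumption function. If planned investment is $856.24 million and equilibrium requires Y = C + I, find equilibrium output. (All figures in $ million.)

Y = 3059

MPC = (2943.24 − 1757.32)/(4216 − 2363) = 1185.92/1853 = 0.64
a = 1757.32 − 0.64(2363) = 245
Equilibrium: Y = 245 + 0.64Y + 856.24
0.36Y = 1101.24, so Y = 1101.24/0.36 = 3059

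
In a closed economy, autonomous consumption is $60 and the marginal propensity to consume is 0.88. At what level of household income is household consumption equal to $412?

60 + 0.88Y = 412
0.88Y = 352, so Y = 352/0.88 = 400

Y = 400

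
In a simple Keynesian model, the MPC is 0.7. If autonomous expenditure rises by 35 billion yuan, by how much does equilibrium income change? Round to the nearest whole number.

The multiplier is 1/(1 − MPC) = 1/0.3.
ΔY = 35/0.3 = 116.67 ≈ 117

ΔY ≈ 117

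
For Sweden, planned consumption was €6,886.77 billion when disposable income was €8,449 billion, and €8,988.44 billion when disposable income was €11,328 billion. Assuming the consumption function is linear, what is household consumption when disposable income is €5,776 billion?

MPC = (8988.44 − 6886.77)/(11328 − 8449) = 2101.67/2879 = 0.73
a = 6886.77 − 0.73(8449) = 6886.77 − 6167.77 = 719
C = 719 + 0.73(5776) = 719 + 4216.48 = 4935.48

C = 4935.48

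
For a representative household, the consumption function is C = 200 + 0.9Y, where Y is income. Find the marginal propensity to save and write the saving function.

MPS = 1 − MPC = 1 − 0.9 = 0.1
S = Y − C = -200 + 0.1Y

MPS = 0.1; S = -200 + 0.1Y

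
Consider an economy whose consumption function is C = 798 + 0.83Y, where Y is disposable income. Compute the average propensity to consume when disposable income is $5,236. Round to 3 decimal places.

APC = 0.982

C = 798 + 0.83(5236) = 5143.88
APC = C/Y = 5143.88/5236 = 0.982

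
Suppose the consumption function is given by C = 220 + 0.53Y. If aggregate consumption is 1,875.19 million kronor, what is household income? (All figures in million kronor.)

Y = 3123

220 + 0.53Y = 1875.19
0.53Y = 1655.19, so Y = 1655.19/0.53 = 3123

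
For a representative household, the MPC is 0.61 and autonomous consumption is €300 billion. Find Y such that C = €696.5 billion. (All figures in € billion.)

Y = 650

300 + 0.61Y = 696.5
0.61Y = 396.5, so Y = 396.5/0.61 = 650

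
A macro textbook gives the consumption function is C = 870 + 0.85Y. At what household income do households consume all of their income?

At break-even, C = Y: 870 + 0.85Y = Y
0.15Y = 870, so Y = 870/0.15 = 5800

Y = 5800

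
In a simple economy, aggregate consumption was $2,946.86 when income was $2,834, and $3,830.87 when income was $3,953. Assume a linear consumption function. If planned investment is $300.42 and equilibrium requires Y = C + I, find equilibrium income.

Y = 4802

MPC = (3830.87 − 2946.86)/(3953 − 2834) = 884.01/1119 = 0.79
a = 2946.86 − 0.79(2834) = 708
Equilibrium: Y = 708 + 0.79Y + 300.42
0.21Y = 1008.42, so Y = 1008.42/0.21 = 4802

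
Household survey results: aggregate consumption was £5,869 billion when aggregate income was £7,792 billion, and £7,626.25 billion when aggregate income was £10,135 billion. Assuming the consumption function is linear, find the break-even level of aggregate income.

Y = 100

MPC = (7626.25 − 5869)/(10135 − 7792) = 1757.25/2343 = 0.75
a = 5869 − 0.75(7792) = 5869 − 5844 = 25
Break-even: Y = a/(1−MPC) = 25/0.25 = 100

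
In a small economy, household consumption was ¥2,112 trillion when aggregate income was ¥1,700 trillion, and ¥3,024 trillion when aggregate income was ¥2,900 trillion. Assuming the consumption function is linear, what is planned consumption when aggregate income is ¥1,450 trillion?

MPC = (3024 − 2112)/(2900 − 1700) = 912/1200 = 0.76
a = 2112 − 0.76(1700) = 2112 − 1292 = 820
C = 820 + 0.76(1450) = 820 + 1102 = 1922

C = 1922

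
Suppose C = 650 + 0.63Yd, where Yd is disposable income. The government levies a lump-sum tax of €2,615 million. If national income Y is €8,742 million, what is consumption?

C = 4510.01

Yd = Y − T = 8742 − 2615 = 6127
C = 650 + 0.63(6127) = 650 + 3860.01 = 4510.01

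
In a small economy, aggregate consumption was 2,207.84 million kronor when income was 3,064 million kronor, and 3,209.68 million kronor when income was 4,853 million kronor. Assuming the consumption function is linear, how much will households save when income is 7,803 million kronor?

MPC = (3209.68 − 2207.84)/(4853 − 3064) = 1001.84/1789 = 0.56
a = 2207.84 − 0.56(3064) = 2207.84 − 1715.84 = 492
C = 492 + 0.56(7803) = 4861.68
S = 7803 − 4861.68 = 2941.32

S = 2941.32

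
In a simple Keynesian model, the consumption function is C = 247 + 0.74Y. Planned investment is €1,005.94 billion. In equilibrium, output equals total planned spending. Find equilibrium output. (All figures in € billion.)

Y = 4819

Y = C + I = 247 + 0.74Y + 1005.94
Y − 0.74Y = 1252.94
0.26Y = 1252.94, so Y = 1252.94/0.26 = 4819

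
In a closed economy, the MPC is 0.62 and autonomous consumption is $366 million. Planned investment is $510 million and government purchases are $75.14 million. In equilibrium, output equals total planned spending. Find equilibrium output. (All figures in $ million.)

Y = 2503

Y = C + I + G = 366 + 0.62Y + 510 + 75.14
Y − 0.62Y = 951.14
0.38Y = 951.14, so Y = 951.14/0.38 = 2503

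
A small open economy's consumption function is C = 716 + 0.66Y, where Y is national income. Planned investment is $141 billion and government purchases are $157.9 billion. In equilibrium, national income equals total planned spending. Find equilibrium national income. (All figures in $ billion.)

Y = 2985

Y = C + I + G = 716 + 0.66Y + 141 + 157.9
Y − 0.66Y = 1014.9
0.34Y = 1014.9, so Y = 1014.9/0.34 = 2985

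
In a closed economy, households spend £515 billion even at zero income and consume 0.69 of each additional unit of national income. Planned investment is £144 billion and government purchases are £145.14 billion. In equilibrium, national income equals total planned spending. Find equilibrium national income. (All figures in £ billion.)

Y = 2594

Y = C + I + G = 515 + 0.69Y + 144 + 145.14
Y − 0.69Y = 804.14
0.31Y = 804.14, so Y = 804.14/0.31 = 2594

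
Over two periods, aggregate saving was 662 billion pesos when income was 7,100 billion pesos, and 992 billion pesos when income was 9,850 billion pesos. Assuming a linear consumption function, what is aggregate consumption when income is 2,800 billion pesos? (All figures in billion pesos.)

MPS = ΔS/ΔY = (992 − 662)/(9850 − 7100) = 330/2750 = 0.12
MPC = 1 − MPS = 0.88
Autonomous saving = 662 − 0.12(7100) = -190, so a = 190
C = 190 + 0.88(2800) = 190 + 2464 = 2654

C = 2654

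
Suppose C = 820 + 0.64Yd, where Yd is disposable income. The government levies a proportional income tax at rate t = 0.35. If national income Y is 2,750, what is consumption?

Yd = (1 − 0.35)(2750) = 0.65(2750) = 1787.5
C = 820 + 0.64(1787.5) = 820 + 1144 = 1964

C = 1964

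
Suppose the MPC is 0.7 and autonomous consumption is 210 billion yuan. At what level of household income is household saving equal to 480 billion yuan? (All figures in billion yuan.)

S = Y − C = -210 + 0.3Y
-210 + 0.3Y = 480, so 0.3Y = 690 and Y = 2300

Y = 2300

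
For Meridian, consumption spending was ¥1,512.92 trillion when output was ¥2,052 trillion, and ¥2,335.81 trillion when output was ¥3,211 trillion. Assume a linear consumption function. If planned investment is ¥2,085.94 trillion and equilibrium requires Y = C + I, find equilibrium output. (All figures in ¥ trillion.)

MPC = (2335.81 − 1512.92)/(3211 − 2052) = 822.89/1159 = 0.71
a = 1512.92 − 0.71(2052) = 56
Equilibrium: Y = 56 + 0.71Y + 2085.94
0.29Y = 2141.94, so Y = 2141.94/0.29 = 7386

Y = 7386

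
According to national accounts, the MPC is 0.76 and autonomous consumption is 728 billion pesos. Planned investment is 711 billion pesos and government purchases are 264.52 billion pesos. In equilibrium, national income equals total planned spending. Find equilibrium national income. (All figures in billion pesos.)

Y = 7098

Y = C + I + G = 728 + 0.76Y + 711 + 264.52
Y − 0.76Y = 1703.52
0.24Y = 1703.52, so Y = 1703.52/0.24 = 7098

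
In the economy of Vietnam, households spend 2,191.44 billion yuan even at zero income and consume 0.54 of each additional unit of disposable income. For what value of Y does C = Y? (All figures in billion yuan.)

Y = 4764

At break-even, C = Y: 2191.44 + 0.54Y = Y
0.46Y = 2191.44, so Y = 2191.44/0.46 = 4764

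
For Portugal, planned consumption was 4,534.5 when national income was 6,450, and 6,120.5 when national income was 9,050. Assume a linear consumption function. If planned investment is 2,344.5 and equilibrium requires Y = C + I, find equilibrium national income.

Y = 7550

MPC = (6120.5 − 4534.5)/(9050 − 6450) = 1586/2600 = 0.61
a = 4534.5 − 0.61(6450) = 600
Equilibrium: Y = 600 + 0.61Y + 2344.5
0.39Y = 2944.5, so Y = 2944.5/0.39 = 7550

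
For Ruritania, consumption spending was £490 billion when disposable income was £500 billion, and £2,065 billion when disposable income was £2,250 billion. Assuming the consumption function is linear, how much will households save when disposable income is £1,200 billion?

S = 80

MPC = (2065 − 490)/(2250 − 500) = 1575/1750 = 0.9
a = 490 − 0.9(500) = 490 − 450 = 40
C = 40 + 0.9(1200) = 1120
S = 1200 − 1120 = 80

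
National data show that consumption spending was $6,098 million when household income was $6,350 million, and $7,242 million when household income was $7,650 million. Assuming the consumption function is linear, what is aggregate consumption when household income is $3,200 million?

MPC = (7242 − 6098)/(7650 − 6350) = 1144/1300 = 0.88
a = 6098 − 0.88(6350) = 6098 − 5588 = 510
C = 510 + 0.88(3200) = 510 + 2816 = 3326

C = 3326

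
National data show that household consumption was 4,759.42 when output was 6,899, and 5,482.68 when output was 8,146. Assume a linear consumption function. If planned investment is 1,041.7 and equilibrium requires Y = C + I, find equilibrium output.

Y = 4285

MPC = (5482.68 − 4759.42)/(8146 − 6899) = 723.26/1247 = 0.58
a = 4759.42 − 0.58(6899) = 758
Equilibrium: Y = 758 + 0.58Y + 1041.7
0.42Y = 1799.7, so Y = 1799.7/0.42 = 4285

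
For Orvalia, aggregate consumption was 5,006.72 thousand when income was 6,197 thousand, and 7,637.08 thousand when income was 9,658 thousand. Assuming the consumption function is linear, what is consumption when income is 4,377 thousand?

C = 3623.52

MPC = (7637.08 − 5006.72)/(9658 − 6197) = 2630.36/3461 = 0.76
a = 5006.72 − 0.76(6197) = 5006.72 − 4709.72 = 297
C = 297 + 0.76(4377) = 297 + 3326.52 = 3623.52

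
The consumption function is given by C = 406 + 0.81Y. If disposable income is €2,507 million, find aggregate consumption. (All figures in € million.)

C = 2436.67

C = 406 + 0.81(2507) = 406 + 2030.67 = 2436.67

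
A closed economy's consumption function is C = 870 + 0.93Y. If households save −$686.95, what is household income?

S = Y − C = -870 + 0.07Y
-870 + 0.07Y = -686.95, so 0.07Y = 183.05 and Y = 2615

Y = 2615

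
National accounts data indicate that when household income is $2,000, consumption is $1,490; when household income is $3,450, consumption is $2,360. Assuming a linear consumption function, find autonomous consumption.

a = 290

MPC = ΔC/ΔY = (2360 − 1490)/(3450 − 2000) = 870/1450 = 0.6
a = C − MPC·Y = 1490 − 0.6(2000) = 1490 − 1200 = 290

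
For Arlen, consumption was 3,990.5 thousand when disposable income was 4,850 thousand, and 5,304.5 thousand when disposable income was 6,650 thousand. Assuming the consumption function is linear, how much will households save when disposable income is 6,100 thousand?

S = 1197

MPC = (5304.5 − 3990.5)/(6650 − 4850) = 1314/1800 = 0.73
a = 3990.5 − 0.73(4850) = 3990.5 − 3540.5 = 450
C = 450 + 0.73(6100) = 4903
S = 6100 − 4903 = 1197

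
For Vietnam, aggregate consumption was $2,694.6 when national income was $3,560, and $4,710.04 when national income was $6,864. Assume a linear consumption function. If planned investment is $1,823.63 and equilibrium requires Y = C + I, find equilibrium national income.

MPC = (4710.04 − 2694.6)/(6864 − 3560) = 2015.44/3304 = 0.61
a = 2694.6 − 0.61(3560) = 523
Equilibrium: Y = 523 + 0.61Y + 1823.63
0.39Y = 2346.63, so Y = 2346.63/0.39 = 6017

Y = 6017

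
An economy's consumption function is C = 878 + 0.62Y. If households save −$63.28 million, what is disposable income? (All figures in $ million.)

S = Y − C = -878 + 0.38Y
-878 + 0.38Y = -63.28, so 0.38Y = 814.72 and Y = 2144

Y = 2144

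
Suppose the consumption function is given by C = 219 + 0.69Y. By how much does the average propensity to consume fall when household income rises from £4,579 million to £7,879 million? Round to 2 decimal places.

At Y = 4579: C = 219 + 0.69(4579) = 3378.51, APC = 3378.51/4579 = 0.738
At Y = 7879: C = 5655.51, APC = 5655.51/7879 = 0.718
Fall in APC = 0.738 − 0.718 = 0.02

ΔAPC = 0.02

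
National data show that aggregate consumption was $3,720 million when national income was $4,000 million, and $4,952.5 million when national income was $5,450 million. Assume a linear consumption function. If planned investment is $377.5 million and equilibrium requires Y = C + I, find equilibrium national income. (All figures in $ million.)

Y = 4650

MPC = (4952.5 − 3720)/(5450 − 4000) = 1232.5/1450 = 0.85
a = 3720 − 0.85(4000) = 320
Equilibrium: Y = 320 + 0.85Y + 377.5
0.15Y = 697.5, so Y = 697.5/0.15 = 4650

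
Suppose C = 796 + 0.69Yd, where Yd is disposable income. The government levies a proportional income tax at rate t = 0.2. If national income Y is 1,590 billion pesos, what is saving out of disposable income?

Yd = (1 − 0.2)(1590) = 0.8(1590) = 1272
C = 796 + 0.69(1272) = 796 + 877.68 = 1673.68
S = Yd − C = 1272 − 1673.68 = -401.68

S = -401.68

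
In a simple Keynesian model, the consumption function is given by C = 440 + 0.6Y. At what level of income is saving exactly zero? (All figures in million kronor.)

Y = 1100

At break-even, C = Y: 440 + 0.6Y = Y
0.4Y = 440, so Y = 440/0.4 = 1100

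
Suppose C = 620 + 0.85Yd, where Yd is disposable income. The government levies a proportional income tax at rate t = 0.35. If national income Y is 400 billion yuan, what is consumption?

C = 841

Yd = (1 − 0.35)(400) = 0.65(400) = 260
C = 620 + 0.85(260) = 620 + 221 = 841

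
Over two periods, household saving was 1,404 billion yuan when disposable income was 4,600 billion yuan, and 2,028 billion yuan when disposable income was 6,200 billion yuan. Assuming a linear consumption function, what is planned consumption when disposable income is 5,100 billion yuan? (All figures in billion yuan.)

C = 3501

MPS = ΔS/ΔY = (2028 − 1404)/(6200 − 4600) = 624/1600 = 0.39
MPC = 1 − MPS = 0.61
Autonomous saving = 1404 − 0.39(4600) = -390, so a = 390
C = 390 + 0.61(5100) = 390 + 3111 = 3501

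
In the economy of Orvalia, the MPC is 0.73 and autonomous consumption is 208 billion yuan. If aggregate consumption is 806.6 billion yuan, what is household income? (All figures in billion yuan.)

Y = 820

208 + 0.73Y = 806.6
0.73Y = 598.6, so Y = 598.6/0.73 = 820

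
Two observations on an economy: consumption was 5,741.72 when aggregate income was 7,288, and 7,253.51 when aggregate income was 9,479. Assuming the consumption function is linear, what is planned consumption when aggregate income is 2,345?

MPC = (7253.51 − 5741.72)/(9479 − 7288) = 1511.79/2191 = 0.69
a = 5741.72 − 0.69(7288) = 5741.72 − 5028.72 = 713
C = 713 + 0.69(2345) = 713 + 1618.05 = 2331.05

C = 2331.05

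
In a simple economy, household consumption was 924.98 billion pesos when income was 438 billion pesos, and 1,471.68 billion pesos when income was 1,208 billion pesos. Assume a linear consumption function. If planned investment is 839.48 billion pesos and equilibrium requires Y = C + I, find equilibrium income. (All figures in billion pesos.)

MPC = (1471.68 − 924.98)/(1208 − 438) = 546.7/770 = 0.71
a = 924.98 − 0.71(438) = 614
Equilibrium: Y = 614 + 0.71Y + 839.48
0.29Y = 1453.48, so Y = 1453.48/0.29 = 5012

Y = 5012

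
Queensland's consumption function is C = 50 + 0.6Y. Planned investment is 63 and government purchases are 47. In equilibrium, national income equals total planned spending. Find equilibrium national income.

Y = C + I + G = 50 + 0.6Y + 63 + 47
Y − 0.6Y = 160
0.4Y = 160, so Y = 160/0.4 = 400

Y = 400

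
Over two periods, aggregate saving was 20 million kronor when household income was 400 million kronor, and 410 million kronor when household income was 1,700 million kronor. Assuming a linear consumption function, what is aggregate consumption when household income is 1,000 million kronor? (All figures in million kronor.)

C = 800

MPS = ΔS/ΔY = (410 − 20)/(1700 − 400) = 390/1300 = 0.3
MPC = 1 − MPS = 0.7
Autonomous saving = 20 − 0.3(400) = -100, so a = 100
C = 100 + 0.7(1000) = 100 + 700 = 800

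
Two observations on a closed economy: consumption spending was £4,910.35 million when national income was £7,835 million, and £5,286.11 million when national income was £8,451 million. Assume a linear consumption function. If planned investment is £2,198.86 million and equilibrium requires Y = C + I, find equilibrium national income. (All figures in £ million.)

MPC = (5286.11 − 4910.35)/(8451 − 7835) = 375.76/616 = 0.61
a = 4910.35 − 0.61(7835) = 131
Equilibrium: Y = 131 + 0.61Y + 2198.86
0.39Y = 2329.86, so Y = 2329.86/0.39 = 5974

Y = 5974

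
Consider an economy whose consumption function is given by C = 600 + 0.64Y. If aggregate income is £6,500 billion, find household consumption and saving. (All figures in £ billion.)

C = 600 + 0.64(6500) = 600 + 4160 = 4760
S = Y − C = 6500 − 4760 = 1740

C = 4760; S = 1740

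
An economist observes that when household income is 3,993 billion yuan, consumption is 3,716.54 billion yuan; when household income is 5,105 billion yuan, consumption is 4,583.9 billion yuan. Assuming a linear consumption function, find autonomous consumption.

MPC = ΔC/ΔY = (4583.9 − 3716.54)/(5105 − 3993) = 867.36/1112 = 0.78
a = C − MPC·Y = 3716.54 − 0.78(3993) = 3716.54 − 3114.54 = 602

a = 602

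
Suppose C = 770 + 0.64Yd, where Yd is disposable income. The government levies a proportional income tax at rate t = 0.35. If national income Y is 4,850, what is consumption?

C = 2787.6

Yd = (1 − 0.35)(4850) = 0.65(4850) = 3152.5
C = 770 + 0.64(3152.5) = 770 + 2017.6 = 2787.6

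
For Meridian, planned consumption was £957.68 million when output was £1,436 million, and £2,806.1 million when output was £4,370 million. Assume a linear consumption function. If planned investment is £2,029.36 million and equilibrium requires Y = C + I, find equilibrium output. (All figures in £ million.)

MPC = (2806.1 − 957.68)/(4370 − 1436) = 1848.42/2934 = 0.63
a = 957.68 − 0.63(1436) = 53
Equilibrium: Y = 53 + 0.63Y + 2029.36
0.37Y = 2082.36, so Y = 2082.36/0.37 = 5628

Y = 5628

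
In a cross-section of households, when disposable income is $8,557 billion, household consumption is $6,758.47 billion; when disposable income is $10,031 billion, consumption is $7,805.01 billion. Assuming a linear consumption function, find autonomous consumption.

a = 683

MPC = ΔC/ΔY = (7805.01 − 6758.47)/(10031 − 8557) = 1046.54/1474 = 0.71
a = C − MPC·Y = 6758.47 − 0.71(8557) = 6758.47 − 6075.47 = 683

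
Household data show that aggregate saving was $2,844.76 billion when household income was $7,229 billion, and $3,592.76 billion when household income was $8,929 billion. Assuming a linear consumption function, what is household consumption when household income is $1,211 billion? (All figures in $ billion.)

MPS = ΔS/ΔY = (3592.76 − 2844.76)/(8929 − 7229) = 748/1700 = 0.44
MPC = 1 − MPS = 0.56
Autonomous saving = 2844.76 − 0.44(7229) = -336, so a = 336
C = 336 + 0.56(1211) = 336 + 678.16 = 1014.16

C = 1014.16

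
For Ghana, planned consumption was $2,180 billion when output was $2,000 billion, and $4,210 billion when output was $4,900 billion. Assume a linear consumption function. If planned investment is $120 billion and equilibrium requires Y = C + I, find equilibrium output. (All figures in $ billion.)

Y = 3000

MPC = (4210 − 2180)/(4900 − 2000) = 2030/2900 = 0.7
a = 2180 − 0.7(2000) = 780
Equilibrium: Y = 780 + 0.7Y + 120
0.3Y = 900, so Y = 900/0.3 = 3000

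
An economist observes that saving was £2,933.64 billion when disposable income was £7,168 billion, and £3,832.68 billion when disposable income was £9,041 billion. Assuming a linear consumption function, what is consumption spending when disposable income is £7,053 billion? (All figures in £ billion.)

C = 4174.56

MPS = ΔS/ΔY = (3832.68 − 2933.64)/(9041 − 7168) = 899.04/1873 = 0.48
MPC = 1 − MPS = 0.52
Autonomous saving = 2933.64 − 0.48(7168) = -507, so a = 507
C = 507 + 0.52(7053) = 507 + 3667.56 = 4174.56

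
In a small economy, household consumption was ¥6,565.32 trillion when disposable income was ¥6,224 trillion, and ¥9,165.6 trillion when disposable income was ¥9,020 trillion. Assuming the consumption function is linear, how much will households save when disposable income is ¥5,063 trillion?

MPC = (9165.6 − 6565.32)/(9020 − 6224) = 2600.28/2796 = 0.93
a = 6565.32 − 0.93(6224) = 6565.32 − 5788.32 = 777
C = 777 + 0.93(5063) = 5485.59
S = 5063 − 5485.59 = -422.59

S = -422.59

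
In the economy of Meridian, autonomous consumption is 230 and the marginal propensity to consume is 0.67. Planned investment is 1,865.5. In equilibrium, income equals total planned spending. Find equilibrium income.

Y = C + I = 230 + 0.67Y + 1865.5
Y − 0.67Y = 2095.5
0.33Y = 2095.5, so Y = 2095.5/0.33 = 6350

Y = 6350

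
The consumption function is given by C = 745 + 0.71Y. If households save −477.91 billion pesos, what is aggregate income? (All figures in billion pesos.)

S = Y − C = -745 + 0.29Y
-745 + 0.29Y = -477.91, so 0.29Y = 267.09 and Y = 921

Y = 921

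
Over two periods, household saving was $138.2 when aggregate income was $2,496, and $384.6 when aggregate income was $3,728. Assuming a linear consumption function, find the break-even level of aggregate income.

Y = 1805

MPS = ΔS/ΔY = (384.6 − 138.2)/(3728 − 2496) = 246.4/1232 = 0.2
MPC = 1 − MPS = 0.8
From S(2496) = 138.2: −a + 0.2(2496) = 138.2, so a = 499.2 − 138.2 = 361
Break-even (S = 0): Y = a/MPS = 361/0.2 = 1805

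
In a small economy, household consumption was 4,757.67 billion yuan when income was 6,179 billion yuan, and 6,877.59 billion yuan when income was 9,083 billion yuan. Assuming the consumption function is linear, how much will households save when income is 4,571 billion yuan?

MPC = (6877.59 − 4757.67)/(9083 − 6179) = 2119.92/2904 = 0.73
a = 4757.67 − 0.73(6179) = 4757.67 − 4510.67 = 247
C = 247 + 0.73(4571) = 3583.83
S = 4571 − 3583.83 = 987.17

S = 987.17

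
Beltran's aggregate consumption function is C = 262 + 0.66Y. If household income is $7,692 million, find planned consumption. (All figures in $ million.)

C = 262 + 0.66(7692) = 262 + 5076.72 = 5338.72

C = 5338.72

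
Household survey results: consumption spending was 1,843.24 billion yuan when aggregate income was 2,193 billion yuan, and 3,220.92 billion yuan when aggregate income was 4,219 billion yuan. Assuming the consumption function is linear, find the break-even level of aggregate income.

Y = 1100

MPC = (3220.92 − 1843.24)/(4219 − 2193) = 1377.68/2026 = 0.68
a = 1843.24 − 0.68(2193) = 1843.24 − 1491.24 = 352
Break-even: Y = a/(1−MPC) = 352/0.32 = 1100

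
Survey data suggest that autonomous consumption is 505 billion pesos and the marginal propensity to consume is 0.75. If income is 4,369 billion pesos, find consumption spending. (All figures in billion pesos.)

C = 3781.75

C = 505 + 0.75(4369) = 505 + 3276.75 = 3781.75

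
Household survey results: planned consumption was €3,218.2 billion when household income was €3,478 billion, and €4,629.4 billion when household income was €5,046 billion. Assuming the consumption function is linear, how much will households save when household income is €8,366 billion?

S = 748.6

MPC = (4629.4 − 3218.2)/(5046 − 3478) = 1411.2/1568 = 0.9
a = 3218.2 − 0.9(3478) = 3218.2 − 3130.2 = 88
C = 88 + 0.9(8366) = 7617.4
S = 8366 − 7617.4 = 748.6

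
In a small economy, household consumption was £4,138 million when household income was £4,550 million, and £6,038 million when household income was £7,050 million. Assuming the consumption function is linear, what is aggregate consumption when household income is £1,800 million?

C = 2048

MPC = (6038 − 4138)/(7050 − 4550) = 1900/2500 = 0.76
a = 4138 − 0.76(4550) = 4138 − 3458 = 680
C = 680 + 0.76(1800) = 680 + 1368 = 2048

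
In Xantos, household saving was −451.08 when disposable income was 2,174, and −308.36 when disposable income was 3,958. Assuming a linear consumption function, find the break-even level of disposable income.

Y = 7812.5

MPS = ΔS/ΔY = (-308.36 − (-451.08))/(3958 − 2174) = 142.72/1784 = 0.08
MPC = 1 − MPS = 0.92
From S(2174) = -451.08: −a + 0.08(2174) = -451.08, so a = 173.92 − (-451.08) = 625
Break-even (S = 0): Y = a/MPS = 625/0.08 = 7812.5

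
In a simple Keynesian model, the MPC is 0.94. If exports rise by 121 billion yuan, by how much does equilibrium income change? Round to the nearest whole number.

ΔY ≈ 2017

The multiplier is 1/(1 − MPC) = 1/0.06.
ΔY = 121/0.06 = 2016.67 ≈ 2017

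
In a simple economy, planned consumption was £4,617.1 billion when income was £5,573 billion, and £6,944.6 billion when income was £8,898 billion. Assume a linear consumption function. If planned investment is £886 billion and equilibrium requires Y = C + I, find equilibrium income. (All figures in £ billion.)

Y = 5340

MPC = (6944.6 − 4617.1)/(8898 − 5573) = 2327.5/3325 = 0.7
a = 4617.1 − 0.7(5573) = 716
Equilibrium: Y = 716 + 0.7Y + 886
0.3Y = 1602, so Y = 1602/0.3 = 5340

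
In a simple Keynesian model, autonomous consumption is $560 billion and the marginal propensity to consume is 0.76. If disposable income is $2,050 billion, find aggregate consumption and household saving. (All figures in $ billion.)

C = 560 + 0.76(2050) = 560 + 1558 = 2118
S = Y − C = 2050 − 2118 = -68

C = 2118; S = -68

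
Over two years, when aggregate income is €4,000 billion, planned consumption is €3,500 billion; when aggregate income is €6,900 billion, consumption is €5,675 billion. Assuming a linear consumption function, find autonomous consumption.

MPC = ΔC/ΔY = (5675 − 3500)/(6900 − 4000) = 2175/2900 = 0.75
a = C − MPC·Y = 3500 − 0.75(4000) = 3500 − 3000 = 500

a = 500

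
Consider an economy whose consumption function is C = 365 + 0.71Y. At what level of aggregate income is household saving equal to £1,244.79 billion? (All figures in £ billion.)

S = Y − C = -365 + 0.29Y
-365 + 0.29Y = 1244.79, so 0.29Y = 1609.79 and Y = 5551

Y = 5551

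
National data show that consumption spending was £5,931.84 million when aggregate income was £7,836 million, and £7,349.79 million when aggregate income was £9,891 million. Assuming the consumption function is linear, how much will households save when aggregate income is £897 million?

MPC = (7349.79 − 5931.84)/(9891 − 7836) = 1417.95/2055 = 0.69
a = 5931.84 − 0.69(7836) = 5931.84 − 5406.84 = 525
C = 525 + 0.69(897) = 1143.93
S = 897 − 1143.93 = -246.93

S = -246.93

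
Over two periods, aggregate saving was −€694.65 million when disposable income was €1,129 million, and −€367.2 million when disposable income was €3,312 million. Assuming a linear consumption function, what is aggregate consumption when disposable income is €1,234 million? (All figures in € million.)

C = 1912.9

MPS = ΔS/ΔY = (-367.2 − (-694.65))/(3312 − 1129) = 327.45/2183 = 0.15
MPC = 1 − MPS = 0.85
Autonomous saving = -694.65 − 0.15(1129) = -864, so a = 864
C = 864 + 0.85(1234) = 864 + 1048.9 = 1912.9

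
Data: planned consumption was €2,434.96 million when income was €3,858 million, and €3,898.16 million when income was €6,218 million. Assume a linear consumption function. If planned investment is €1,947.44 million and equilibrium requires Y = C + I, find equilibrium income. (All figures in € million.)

Y = 5238

MPC = (3898.16 − 2434.96)/(6218 − 3858) = 1463.2/2360 = 0.62
a = 2434.96 − 0.62(3858) = 43
Equilibrium: Y = 43 + 0.62Y + 1947.44
0.38Y = 1990.44, so Y = 1990.44/0.38 = 5238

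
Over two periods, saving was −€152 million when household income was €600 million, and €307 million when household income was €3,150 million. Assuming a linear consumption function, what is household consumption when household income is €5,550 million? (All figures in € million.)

MPS = ΔS/ΔY = (307 − (-152))/(3150 − 600) = 459/2550 = 0.18
MPC = 1 − MPS = 0.82
Autonomous saving = -152 − 0.18(600) = -260, so a = 260
C = 260 + 0.82(5550) = 260 + 4551 = 4811

C = 4811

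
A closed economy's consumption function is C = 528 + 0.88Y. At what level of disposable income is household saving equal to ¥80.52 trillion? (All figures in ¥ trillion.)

S = Y − C = -528 + 0.12Y
-528 + 0.12Y = 80.52, so 0.12Y = 608.52 and Y = 5071

Y = 5071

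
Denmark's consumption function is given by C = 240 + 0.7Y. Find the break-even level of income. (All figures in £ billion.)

At break-even, C = Y: 240 + 0.7Y = Y
0.3Y = 240, so Y = 240/0.3 = 800

Y = 800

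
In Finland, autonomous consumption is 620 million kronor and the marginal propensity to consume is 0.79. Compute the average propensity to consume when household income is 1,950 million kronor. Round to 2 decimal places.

C = 620 + 0.79(1950) = 2160.5
APC = C/Y = 2160.5/1950 = 1.11

APC = 1.11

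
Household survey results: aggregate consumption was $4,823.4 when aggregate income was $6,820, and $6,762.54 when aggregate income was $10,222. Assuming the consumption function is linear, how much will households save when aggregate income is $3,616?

S = 618.88

MPC = (6762.54 − 4823.4)/(10222 − 6820) = 1939.14/3402 = 0.57
a = 4823.4 − 0.57(6820) = 4823.4 − 3887.4 = 936
C = 936 + 0.57(3616) = 2997.12
S = 3616 − 2997.12 = 618.88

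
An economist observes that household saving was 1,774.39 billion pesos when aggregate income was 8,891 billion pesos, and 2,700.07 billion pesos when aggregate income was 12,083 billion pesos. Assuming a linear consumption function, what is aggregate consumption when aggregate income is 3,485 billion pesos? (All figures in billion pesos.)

C = 3278.35

MPS = ΔS/ΔY = (2700.07 − 1774.39)/(12083 − 8891) = 925.68/3192 = 0.29
MPC = 1 − MPS = 0.71
Autonomous saving = 1774.39 − 0.29(8891) = -804, so a = 804
C = 804 + 0.71(3485) = 804 + 2474.35 = 3278.35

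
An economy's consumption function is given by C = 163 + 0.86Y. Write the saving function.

S = Y − C = Y − (163 + 0.86Y) = -163 + (1 − 0.86)Y

S = -163 + 0.14Y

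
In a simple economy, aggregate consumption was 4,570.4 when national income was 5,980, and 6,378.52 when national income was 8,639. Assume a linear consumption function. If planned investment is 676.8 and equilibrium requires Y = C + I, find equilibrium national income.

MPC = (6378.52 − 4570.4)/(8639 − 5980) = 1808.12/2659 = 0.68
a = 4570.4 − 0.68(5980) = 504
Equilibrium: Y = 504 + 0.68Y + 676.8
0.32Y = 1180.8, so Y = 1180.8/0.32 = 3690

Y = 3690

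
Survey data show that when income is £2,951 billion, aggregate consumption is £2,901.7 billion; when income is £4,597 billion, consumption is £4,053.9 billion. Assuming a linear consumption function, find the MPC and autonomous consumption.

MPC = 0.7; a = 836

MPC = ΔC/ΔY = (4053.9 − 2901.7)/(4597 − 2951) = 1152.2/1646 = 0.7
a = C − MPC·Y = 2901.7 − 0.7(2951) = 2901.7 − 2065.7 = 836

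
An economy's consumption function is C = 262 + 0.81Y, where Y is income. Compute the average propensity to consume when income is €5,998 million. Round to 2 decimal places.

APC = 0.85

C = 262 + 0.81(5998) = 5120.38
APC = C/Y = 5120.38/5998 = 0.85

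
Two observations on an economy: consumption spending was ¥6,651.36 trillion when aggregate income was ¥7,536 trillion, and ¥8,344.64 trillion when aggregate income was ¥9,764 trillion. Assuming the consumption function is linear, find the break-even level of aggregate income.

MPC = (8344.64 − 6651.36)/(9764 − 7536) = 1693.28/2228 = 0.76
a = 6651.36 − 0.76(7536) = 6651.36 − 5727.36 = 924
Break-even: Y = a/(1−MPC) = 924/0.24 = 3850

Y = 3850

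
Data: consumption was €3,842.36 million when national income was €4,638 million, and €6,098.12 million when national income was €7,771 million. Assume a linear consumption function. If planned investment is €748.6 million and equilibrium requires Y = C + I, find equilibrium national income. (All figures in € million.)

Y = 4470

MPC = (6098.12 − 3842.36)/(7771 − 4638) = 2255.76/3133 = 0.72
a = 3842.36 − 0.72(4638) = 503
Equilibrium: Y = 503 + 0.72Y + 748.6
0.28Y = 1251.6, so Y = 1251.6/0.28 = 4470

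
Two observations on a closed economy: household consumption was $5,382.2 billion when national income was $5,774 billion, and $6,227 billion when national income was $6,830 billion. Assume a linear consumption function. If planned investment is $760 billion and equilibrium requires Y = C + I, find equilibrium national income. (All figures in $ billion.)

MPC = (6227 − 5382.2)/(6830 − 5774) = 844.8/1056 = 0.8
a = 5382.2 − 0.8(5774) = 763
Equilibrium: Y = 763 + 0.8Y + 760
0.2Y = 1523, so Y = 1523/0.2 = 7615

Y = 7615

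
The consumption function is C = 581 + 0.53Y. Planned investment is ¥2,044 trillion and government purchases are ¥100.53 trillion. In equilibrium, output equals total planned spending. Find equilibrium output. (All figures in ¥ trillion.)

Y = C + I + G = 581 + 0.53Y + 2044 + 100.53
Y − 0.53Y = 2725.53
0.47Y = 2725.53, so Y = 2725.53/0.47 = 5799

Y = 5799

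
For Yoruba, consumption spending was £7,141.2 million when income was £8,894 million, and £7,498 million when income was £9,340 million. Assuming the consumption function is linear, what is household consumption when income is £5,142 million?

MPC = (7498 − 7141.2)/(9340 − 8894) = 356.8/446 = 0.8
a = 7141.2 − 0.8(8894) = 7141.2 − 7115.2 = 26
C = 26 + 0.8(5142) = 26 + 4113.6 = 4139.6

C = 4139.6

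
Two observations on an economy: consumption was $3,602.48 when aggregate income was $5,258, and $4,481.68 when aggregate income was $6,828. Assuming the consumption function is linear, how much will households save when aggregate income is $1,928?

S = 190.32

MPC = (4481.68 − 3602.48)/(6828 − 5258) = 879.2/1570 = 0.56
a = 3602.48 − 0.56(5258) = 3602.48 − 2944.48 = 658
C = 658 + 0.56(1928) = 1737.68
S = 1928 − 1737.68 = 190.32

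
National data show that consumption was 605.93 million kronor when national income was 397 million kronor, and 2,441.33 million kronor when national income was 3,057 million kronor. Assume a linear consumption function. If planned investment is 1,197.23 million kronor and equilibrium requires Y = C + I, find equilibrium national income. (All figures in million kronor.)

MPC = (2441.33 − 605.93)/(3057 − 397) = 1835.4/2660 = 0.69
a = 605.93 − 0.69(397) = 332
Equilibrium: Y = 332 + 0.69Y + 1197.23
0.31Y = 1529.23, so Y = 1529.23/0.31 = 4933

Y = 4933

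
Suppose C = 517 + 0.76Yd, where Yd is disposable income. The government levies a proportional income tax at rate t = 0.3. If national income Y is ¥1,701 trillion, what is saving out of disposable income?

Yd = (1 − 0.3)(1701) = 0.7(1701) = 1190.7
C = 517 + 0.76(1190.7) = 517 + 904.932 = 1421.932
S = Yd − C = 1190.7 − 1421.932 = -231.232

S = -231.232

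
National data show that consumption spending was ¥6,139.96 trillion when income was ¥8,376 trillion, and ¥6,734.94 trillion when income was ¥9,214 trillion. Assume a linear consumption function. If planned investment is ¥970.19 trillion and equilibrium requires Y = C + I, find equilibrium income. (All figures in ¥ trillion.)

MPC = (6734.94 − 6139.96)/(9214 − 8376) = 594.98/838 = 0.71
a = 6139.96 − 0.71(8376) = 193
Equilibrium: Y = 193 + 0.71Y + 970.19
0.29Y = 1163.19, so Y = 1163.19/0.29 = 4011

Y = 4011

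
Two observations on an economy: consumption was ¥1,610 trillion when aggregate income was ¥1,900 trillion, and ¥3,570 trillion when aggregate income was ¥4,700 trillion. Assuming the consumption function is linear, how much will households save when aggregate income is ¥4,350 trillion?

MPC = (3570 − 1610)/(4700 − 1900) = 1960/2800 = 0.7
a = 1610 − 0.7(1900) = 1610 − 1330 = 280
C = 280 + 0.7(4350) = 3325
S = 4350 − 3325 = 1025

S = 1025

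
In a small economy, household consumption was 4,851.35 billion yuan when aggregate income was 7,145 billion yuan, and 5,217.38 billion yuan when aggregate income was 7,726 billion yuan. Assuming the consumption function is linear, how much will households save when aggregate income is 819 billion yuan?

MPC = (5217.38 − 4851.35)/(7726 − 7145) = 366.03/581 = 0.63
a = 4851.35 − 0.63(7145) = 4851.35 − 4501.35 = 350
C = 350 + 0.63(819) = 865.97
S = 819 − 865.97 = -46.97

S = -46.97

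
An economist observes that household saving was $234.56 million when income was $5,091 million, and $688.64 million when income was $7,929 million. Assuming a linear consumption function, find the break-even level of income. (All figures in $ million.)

MPS = ΔS/ΔY = (688.64 − 234.56)/(7929 − 5091) = 454.08/2838 = 0.16
MPC = 1 − MPS = 0.84
From S(5091) = 234.56: −a + 0.16(5091) = 234.56, so a = 814.56 − 234.56 = 580
Break-even (S = 0): Y = a/MPS = 580/0.16 = 3625

Y = 3625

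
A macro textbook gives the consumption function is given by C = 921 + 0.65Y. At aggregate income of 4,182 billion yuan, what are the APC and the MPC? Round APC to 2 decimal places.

MPC = 0.65 (the slope of the consumption function)
C = 921 + 0.65(4182) = 3639.3, so APC = 3639.3/4182 = 0.87

APC = 0.87; MPC = 0.65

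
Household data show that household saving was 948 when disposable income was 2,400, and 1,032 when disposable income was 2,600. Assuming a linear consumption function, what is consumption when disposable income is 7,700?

C = 4526

MPS = ΔS/ΔY = (1032 − 948)/(2600 − 2400) = 84/200 = 0.42
MPC = 1 − MPS = 0.58
Autonomous saving = 948 − 0.42(2400) = -60, so a = 60
C = 60 + 0.58(7700) = 60 + 4466 = 4526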